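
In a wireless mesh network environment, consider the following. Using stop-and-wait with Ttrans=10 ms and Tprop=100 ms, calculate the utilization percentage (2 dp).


Given: Ttrans = 10 ms, Tprop = 100 ms
RTT = 2 * Tprop = 2 * 100 = 200 ms
U = Ttrans / (Ttrans + RTT)
U = 10 / (10 + 200)
U = 10 / 210 = 0.047619
U% = 4.76%

4.76


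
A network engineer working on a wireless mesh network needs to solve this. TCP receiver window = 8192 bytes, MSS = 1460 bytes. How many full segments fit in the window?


Given: RWND = 8192 bytes, MSS = 1460 bytes
Full segments = floor(RWND / MSS)
Full segments = floor(8192 / 1460)
Full segments = floor(5.611) = 5

5


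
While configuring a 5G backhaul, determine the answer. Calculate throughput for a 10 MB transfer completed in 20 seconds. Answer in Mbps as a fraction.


Given: file = 10 MB, time = 20 s
File in Mb = 10 * 8 = 80 Mb
Throughput = 80 / 20 Mbps
Throughput = 4 Mbps

4


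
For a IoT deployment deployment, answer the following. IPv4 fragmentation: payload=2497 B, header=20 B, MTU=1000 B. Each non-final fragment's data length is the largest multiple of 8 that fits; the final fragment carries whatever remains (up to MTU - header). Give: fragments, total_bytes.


Max data per non-final fragment = floor((MTU - header)/8)*8 = floor((1000 - 20)/8)*8 = floor(980/8)*8 = 976 B
Final fragment needs no 8-byte alignment: it can carry up to MTU - header = 980 B
Non-final fragments needed = ceil((payload - 980) / 976) = ceil(1517/976) = ceil(1.5543) = 2
Number of fragments = 2 + 1 = 3
Fragment sizes (data): 2 * 976 B + 545 B (last, 545 <= 980 OK)
Total bytes sent = payload + n_frags * header = 2497 + 3*20 = 2497 + 60 = 2557 B

3, 2557


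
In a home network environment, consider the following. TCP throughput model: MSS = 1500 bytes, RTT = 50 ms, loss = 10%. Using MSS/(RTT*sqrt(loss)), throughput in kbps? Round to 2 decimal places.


Given: MSS = 1500 bytes, RTT = 50 ms, loss = 10%
RTT in seconds = 50 / 1000 = 0.05
Loss rate = 10% = 0.1
sqrt(loss) = sqrt(0.1) = 0.316227766017
Throughput (bytes/s) = 1500 / (0.05 * 0.316227766017) = 94868.3298
Throughput (kbps) = 94868.3298 * 8 / 1000 = 758.946638 -> 758.95 kbps (2 dp)

758.95


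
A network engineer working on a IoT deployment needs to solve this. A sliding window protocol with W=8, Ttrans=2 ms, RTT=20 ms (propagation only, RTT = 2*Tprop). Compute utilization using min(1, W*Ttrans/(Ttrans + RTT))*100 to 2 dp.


Given: W = 8, Ttrans = 2 ms, RTT = 20 ms (= 2 * Tprop, Tprop = 10 ms)
Cycle time = Ttrans + RTT = 2 + 20 = 22 ms (first packet sent until its ACK returns)
W * Ttrans = 8 * 2 = 16 ms of sending per cycle
W * Ttrans / (Ttrans + RTT) = 16 / 22 = 0.727273
U = min(1, 0.727273) = 0.727273
U% = 72.73%

72.73


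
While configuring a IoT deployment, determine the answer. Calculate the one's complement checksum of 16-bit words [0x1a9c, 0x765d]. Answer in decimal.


Given words: [0x1a9c, 0x765d]
Step 1: Sum all words
Raw sum = 6812 + 30301 = 37113
One's complement = ~37113 & 0xFFFF = 28422

28422


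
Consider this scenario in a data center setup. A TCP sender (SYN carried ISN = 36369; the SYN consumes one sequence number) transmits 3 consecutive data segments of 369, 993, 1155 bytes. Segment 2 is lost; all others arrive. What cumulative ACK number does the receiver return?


SYN uses sequence number 36369; first data byte = ISN + 1 = 36370.
Segment 1: SEQ = 36370, len = 369 B, covers [36370, 36738]
Segment 2: SEQ = 36739, len = 993 B, covers [36739, 37731] [LOST]
Segment 3: SEQ = 37732, len = 1155 B, covers [37732, 38886]
In-order data received: bytes [36370, 36738] (segments 1..1).
Segment 2 missing -> gap begins at byte 36739; later segments buffered out of order.
Cumulative ACK = next expected in-order byte = 36370 + 369 = 36739

36739


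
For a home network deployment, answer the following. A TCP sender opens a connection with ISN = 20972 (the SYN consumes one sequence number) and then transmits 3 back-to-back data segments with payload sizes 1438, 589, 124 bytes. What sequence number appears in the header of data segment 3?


The SYN occupies sequence number ISN = 20972, so the first data byte is ISN + 1 = 20973.
SEQ of data segment i = (ISN + 1) + sum of payload sizes of segments 1..i-1.
Segment 1: SEQ = 20973, payload = 1438 bytes
Segment 2: SEQ = 22411, payload = 589 bytes
Segment 3: SEQ = 23000, payload = 124 bytes
SEQ of segment 3 = 20973 + 1438 + 589 = 23000

23000


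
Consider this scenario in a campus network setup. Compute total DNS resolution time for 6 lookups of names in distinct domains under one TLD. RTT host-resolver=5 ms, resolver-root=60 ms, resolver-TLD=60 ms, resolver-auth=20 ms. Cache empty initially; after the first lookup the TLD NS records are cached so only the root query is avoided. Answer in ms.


Lookup 1 (cold cache): local + root + TLD + auth = 5 + 60 + 60 + 20 = 145 ms
Lookups 2..6 (TLD NS cached -> skip root; new domain -> still ask TLD and auth): local + TLD + auth = 5 + 60 + 20 = 85 ms each
Remaining 5 lookups: 5 * 85 = 425 ms
Total = 145 + 425 = 570 ms

570


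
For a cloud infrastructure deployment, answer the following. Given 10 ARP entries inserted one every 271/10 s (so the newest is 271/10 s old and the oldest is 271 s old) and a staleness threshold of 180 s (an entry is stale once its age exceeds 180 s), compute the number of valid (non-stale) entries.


Ages are k * 271/10 s for k = 1..10 (spacing = 27.1000 s).
Entry k is valid iff k * 271/10 <= 180 iff k <= 10 * 180 / 271 = 6.6421
n_valid = floor(6.6421) = 6
(n_stale = 10 - 6 = 4)

6


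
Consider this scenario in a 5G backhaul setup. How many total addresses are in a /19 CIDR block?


Given: CIDR prefix /19
Host bits = 32 - 19 = 13
Total addresses = 2^13 = 8192

8192


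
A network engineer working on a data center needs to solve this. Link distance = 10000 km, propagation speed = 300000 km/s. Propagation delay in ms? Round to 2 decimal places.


Given: distance = 10000 km, speed = 300000 km/s
Delay = distance / speed = 10000 / 300000 seconds
Delay in ms = 10000 * 1000 / 300000
Delay = 33.3333 ms
Rounded to 2 dp = 33.33 ms

33.33


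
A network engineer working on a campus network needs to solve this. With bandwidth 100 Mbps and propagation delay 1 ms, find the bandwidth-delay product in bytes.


Given: bandwidth = 100 Mbps, delay = 1 ms
BDP in bits = 100 * 10^6 * 1 / 1000
BDP in bits = 100000
BDP in bytes = 100000 / 8 = 12500

12500


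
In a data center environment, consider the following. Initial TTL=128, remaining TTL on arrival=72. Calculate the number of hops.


Given: initial TTL = 128, received TTL = 72
Hops = initial TTL - received TTL
Hops = 128 - 72 = 56

56


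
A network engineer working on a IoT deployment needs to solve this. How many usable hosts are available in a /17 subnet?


Given: subnet mask /17
Host bits = 32 - 17 = 15
Total addresses = 2^15 = 32768
Usable hosts = 32768 - 2 (network + broadcast) = 32766

32766


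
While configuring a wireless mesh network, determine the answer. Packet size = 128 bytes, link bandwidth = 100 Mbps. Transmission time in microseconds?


Given: packet = 128 bytes, bandwidth = 100 Mbps
Packet in bits = 128 * 8 = 1024 bits
Bandwidth = 100 * 10^6 = 100000000 bps
Time = 1024 / 100000000 seconds
Time in us = 1024 * 10^6 / 100000000 = 10.24

10.24


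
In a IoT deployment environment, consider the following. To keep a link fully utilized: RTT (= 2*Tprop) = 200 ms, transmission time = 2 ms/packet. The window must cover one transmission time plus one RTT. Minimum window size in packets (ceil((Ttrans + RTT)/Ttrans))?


Given: Ttrans = 2 ms, RTT = 200 ms (= 2 * Tprop, Tprop = 100 ms)
Time until first ACK returns = Ttrans + RTT = 2 + 200 = 202 ms
Need W * Ttrans >= Ttrans + RTT  ->  W >= (Ttrans + RTT) / Ttrans
(Ttrans + RTT) / Ttrans = 202 / 2 = 101
W_min = ceil(101) = 101

101


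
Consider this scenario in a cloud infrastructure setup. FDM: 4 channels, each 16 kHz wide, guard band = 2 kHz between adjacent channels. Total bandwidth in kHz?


Given: 4 channels, 16 kHz each, guard = 2 kHz
Channel bandwidth = 4 * 16 = 64 kHz
Guard bands = 3 gaps * 2 kHz = 6 kHz
Total = 64 + 6 = 70 kHz

70


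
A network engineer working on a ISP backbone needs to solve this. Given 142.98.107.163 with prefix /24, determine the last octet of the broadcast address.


Given: IP = 142.98.107.163, prefix = /24
Host bits = 32 - 24 = 8
Network last octet = 163 AND mask = 0
Host part size = 2^8 - 1 = 255
Broadcast last octet = 0 OR 255 = 255

255


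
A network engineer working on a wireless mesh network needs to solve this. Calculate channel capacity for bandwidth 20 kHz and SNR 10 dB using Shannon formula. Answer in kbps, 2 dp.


Given: B = 20 kHz, SNR = 10 dB
SNR linear = 10^(10/10) = 10
1 + SNR = 11
log2(11) = 3.4594316186
C = 20 * 1000 * 3.4594316186 = 69188.6324 bps
C = 69.188632 kbps -> 69.19 kbps (2 dp)

69.19


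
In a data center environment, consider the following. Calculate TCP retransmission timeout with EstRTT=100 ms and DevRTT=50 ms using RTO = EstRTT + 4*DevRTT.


Given: EstRTT = 100 ms, DevRTT = 50 ms
Timeout = EstRTT + 4 * DevRTT
4 * DevRTT = 4 * 50 = 200
Timeout = 100 + 200 = 300 ms

300


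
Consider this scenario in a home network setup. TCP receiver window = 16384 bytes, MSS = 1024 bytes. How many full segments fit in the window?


Given: RWND = 16384 bytes, MSS = 1024 bytes
Full segments = floor(RWND / MSS)
Full segments = floor(16384 / 1024)
Full segments = floor(16.0) = 16

16


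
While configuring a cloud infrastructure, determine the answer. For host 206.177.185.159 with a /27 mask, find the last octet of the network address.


Given: IP = 206.177.185.159, prefix = /27
Subnet mask = 255.255.255.224
Last octet of IP: 159
Last octet of mask: 224
Network last octet = 159 AND 224 = 128

128


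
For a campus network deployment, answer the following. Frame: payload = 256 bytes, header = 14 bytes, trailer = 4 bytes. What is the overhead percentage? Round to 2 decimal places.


Given: payload = 256 B, header = 14 B, trailer = 4 B
Overhead bytes = header + trailer = 14 + 4 = 18
Total frame = payload + overhead = 256 + 18 = 274
Overhead % = 18 / 274 * 100 = 6.5693% -> 6.57% (2 dp)

6.57


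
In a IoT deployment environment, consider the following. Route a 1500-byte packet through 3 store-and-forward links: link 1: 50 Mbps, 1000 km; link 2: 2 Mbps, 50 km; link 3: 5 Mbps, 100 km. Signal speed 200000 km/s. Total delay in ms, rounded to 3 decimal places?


Packet = 1500 bytes = 12000 bits. Store-and-forward: sum (t_trans + t_prop) per link.
Link 1: t_trans = 12000/(50*10^6) s = 0.2400 ms; t_prop = 1000/200000 s = 5.0000 ms; subtotal = 5.2400 ms
Link 2: t_trans = 12000/(2*10^6) s = 6.0000 ms; t_prop = 50/200000 s = 0.2500 ms; subtotal = 6.2500 ms
Link 3: t_trans = 12000/(5*10^6) s = 2.4000 ms; t_prop = 100/200000 s = 0.5000 ms; subtotal = 2.9000 ms
End-to-end = 5.2400 + 6.2500 + 2.9000 = 14.3900 ms -> 14.390 ms (3 dp)

14.390


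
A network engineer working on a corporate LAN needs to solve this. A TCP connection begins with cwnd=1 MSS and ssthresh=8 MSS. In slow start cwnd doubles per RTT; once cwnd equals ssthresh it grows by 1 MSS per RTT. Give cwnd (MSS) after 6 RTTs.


RTT 0: cwnd = 1 MSS (initial)
RTT 1: cwnd = 2 MSS (slow start, doubled)
RTT 2: cwnd = 4 MSS (slow start, doubled)
RTT 3: cwnd = 8 MSS (slow start, doubled)
RTT 4: cwnd = 9 MSS (congestion avoidance, +1)
RTT 5: cwnd = 10 MSS (congestion avoidance, +1)
RTT 6: cwnd = 11 MSS (congestion avoidance, +1)

11


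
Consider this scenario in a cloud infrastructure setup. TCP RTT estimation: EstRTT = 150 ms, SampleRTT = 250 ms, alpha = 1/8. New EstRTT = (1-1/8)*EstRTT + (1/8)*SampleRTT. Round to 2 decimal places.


Given: EstRTT = 150 ms, SampleRTT = 250 ms, alpha = 1/8
New EstRTT = (1 - alpha) * EstRTT + alpha * SampleRTT
(7/8) * 150 = 131.25
(1/8) * 250 = 31.25
New EstRTT = 131.25 + 31.25 = 162.5 ms -> 162.50 ms (2 dp)

162.50


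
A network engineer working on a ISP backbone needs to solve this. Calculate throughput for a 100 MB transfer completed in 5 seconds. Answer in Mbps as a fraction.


Given: file = 100 MB, time = 5 s
File in Mb = 100 * 8 = 800 Mb
Throughput = 800 / 5 Mbps
Throughput = 160 Mbps

160


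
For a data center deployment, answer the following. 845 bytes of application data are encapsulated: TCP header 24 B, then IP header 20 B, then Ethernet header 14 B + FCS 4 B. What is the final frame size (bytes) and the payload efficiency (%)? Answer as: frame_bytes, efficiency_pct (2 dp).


TCP segment = 845 + 24 = 869 B
IP packet = 869 + 20 = 889 B
Ethernet frame = 889 + 14 + 4 = 907 B
Efficiency = app / frame = 845 / 907 = 0.931643 = 93.1643% -> 93.16% (2 dp)

907, 93.16


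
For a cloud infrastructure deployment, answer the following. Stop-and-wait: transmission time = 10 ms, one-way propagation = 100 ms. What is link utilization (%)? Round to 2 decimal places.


Given: Ttrans = 10 ms, Tprop = 100 ms
RTT = 2 * Tprop = 2 * 100 = 200 ms
U = Ttrans / (Ttrans + RTT)
U = 10 / (10 + 200)
U = 10 / 210 = 0.047619
U% = 4.76%

4.76


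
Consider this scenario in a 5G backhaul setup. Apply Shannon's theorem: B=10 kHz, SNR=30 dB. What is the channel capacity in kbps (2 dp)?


Given: B = 10 kHz, SNR = 30 dB
SNR linear = 10^(30/10) = 1000
1 + SNR = 1001
log2(1001) = 9.9672262588
C = 10 * 1000 * 9.9672262588 = 99672.2626 bps
C = 99.672263 kbps -> 99.67 kbps (2 dp)

99.67


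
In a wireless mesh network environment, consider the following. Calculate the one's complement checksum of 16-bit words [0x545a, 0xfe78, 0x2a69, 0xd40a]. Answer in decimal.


Given words: [0x545a, 0xfe78, 0x2a69, 0xd40a]
Step 1: Sum all words
Raw sum = 21594 + 65144 + 10857 + 54282 = 151877
Step 2: Fold carry: (20805 + 2) = 20807
One's complement = ~20807 & 0xFFFF = 44728

44728


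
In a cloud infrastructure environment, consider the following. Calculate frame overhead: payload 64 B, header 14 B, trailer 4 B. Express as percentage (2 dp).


Given: payload = 64 B, header = 14 B, trailer = 4 B
Overhead bytes = header + trailer = 14 + 4 = 18
Total frame = payload + overhead = 64 + 18 = 82
Overhead % = 18 / 82 * 100 = 21.9512% -> 21.95% (2 dp)

21.95


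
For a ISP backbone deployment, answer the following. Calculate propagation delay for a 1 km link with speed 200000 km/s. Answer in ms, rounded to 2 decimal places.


Given: distance = 1 km, speed = 200000 km/s
Delay = distance / speed = 1 / 200000 seconds
Delay in ms = 1 * 1000 / 200000
Delay = 0.0050 ms
Rounded to 2 dp = 0.01 ms

0.01


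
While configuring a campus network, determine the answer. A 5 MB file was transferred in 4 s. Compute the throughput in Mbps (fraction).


Given: file = 5 MB, time = 4 s
File in Mb = 5 * 8 = 40 Mb
Throughput = 40 / 4 Mbps
Throughput = 10 Mbps

10


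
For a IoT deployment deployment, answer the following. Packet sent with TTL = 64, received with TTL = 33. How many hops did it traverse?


Given: initial TTL = 64, received TTL = 33
Hops = initial TTL - received TTL
Hops = 64 - 33 = 31

31


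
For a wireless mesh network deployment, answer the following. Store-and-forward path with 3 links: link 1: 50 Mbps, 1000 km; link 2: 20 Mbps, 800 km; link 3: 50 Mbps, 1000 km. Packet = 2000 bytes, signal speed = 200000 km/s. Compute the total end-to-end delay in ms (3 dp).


Packet = 2000 bytes = 16000 bits. Store-and-forward: sum (t_trans + t_prop) per link.
Link 1: t_trans = 16000/(50*10^6) s = 0.3200 ms; t_prop = 1000/200000 s = 5.0000 ms; subtotal = 5.3200 ms
Link 2: t_trans = 16000/(20*10^6) s = 0.8000 ms; t_prop = 800/200000 s = 4.0000 ms; subtotal = 4.8000 ms
Link 3: t_trans = 16000/(50*10^6) s = 0.3200 ms; t_prop = 1000/200000 s = 5.0000 ms; subtotal = 5.3200 ms
End-to-end = 5.3200 + 4.8000 + 5.3200 = 15.4400 ms -> 15.440 ms (3 dp)

15.440


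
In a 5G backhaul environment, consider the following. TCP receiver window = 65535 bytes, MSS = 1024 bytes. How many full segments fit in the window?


Given: RWND = 65535 bytes, MSS = 1024 bytes
Full segments = floor(RWND / MSS)
Full segments = floor(65535 / 1024)
Full segments = floor(63.999) = 63

63


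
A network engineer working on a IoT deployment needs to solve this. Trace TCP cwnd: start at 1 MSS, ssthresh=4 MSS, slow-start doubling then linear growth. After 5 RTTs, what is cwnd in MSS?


RTT 0: cwnd = 1 MSS (initial)
RTT 1: cwnd = 2 MSS (slow start, doubled)
RTT 2: cwnd = 4 MSS (slow start, doubled)
RTT 3: cwnd = 5 MSS (congestion avoidance, +1)
RTT 4: cwnd = 6 MSS (congestion avoidance, +1)
RTT 5: cwnd = 7 MSS (congestion avoidance, +1)

7


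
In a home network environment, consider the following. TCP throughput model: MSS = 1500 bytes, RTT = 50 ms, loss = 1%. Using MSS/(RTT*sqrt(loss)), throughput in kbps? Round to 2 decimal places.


Given: MSS = 1500 bytes, RTT = 50 ms, loss = 1%
RTT in seconds = 50 / 1000 = 0.05
Loss rate = 1% = 0.01
sqrt(loss) = sqrt(0.01) = 0.1
Throughput (bytes/s) = 1500 / (0.05 * 0.1) = 300000.0000
Throughput (kbps) = 300000.0000 * 8 / 1000 = 2400.000000 -> 2400.00 kbps (2 dp)

2400.00


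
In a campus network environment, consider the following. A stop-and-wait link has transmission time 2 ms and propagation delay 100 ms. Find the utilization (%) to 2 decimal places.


Given: Ttrans = 2 ms, Tprop = 100 ms
RTT = 2 * Tprop = 2 * 100 = 200 ms
U = Ttrans / (Ttrans + RTT)
U = 2 / (2 + 200)
U = 2 / 202 = 0.009901
U% = 0.99%

0.99


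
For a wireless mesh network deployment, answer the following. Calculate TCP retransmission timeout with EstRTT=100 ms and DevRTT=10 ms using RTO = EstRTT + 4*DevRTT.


Given: EstRTT = 100 ms, DevRTT = 10 ms
Timeout = EstRTT + 4 * DevRTT
4 * DevRTT = 4 * 10 = 40
Timeout = 100 + 40 = 140 ms

140


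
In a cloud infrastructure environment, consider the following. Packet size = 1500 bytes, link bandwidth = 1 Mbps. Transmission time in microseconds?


Given: packet = 1500 bytes, bandwidth = 1 Mbps
Packet in bits = 1500 * 8 = 12000 bits
Bandwidth = 1 * 10^6 = 1000000 bps
Time = 12000 / 1000000 seconds
Time in us = 12000 * 10^6 / 1000000 = 12000

12000


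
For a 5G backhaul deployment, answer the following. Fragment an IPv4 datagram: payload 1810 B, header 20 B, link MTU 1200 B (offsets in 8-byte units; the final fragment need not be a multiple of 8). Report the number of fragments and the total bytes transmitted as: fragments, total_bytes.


Max data per non-final fragment = floor((MTU - header)/8)*8 = floor((1200 - 20)/8)*8 = floor(1180/8)*8 = 1176 B
Final fragment needs no 8-byte alignment: it can carry up to MTU - header = 1180 B
Non-final fragments needed = ceil((payload - 1180) / 1176) = ceil(630/1176) = ceil(0.5357) = 1
Number of fragments = 1 + 1 = 2
Fragment sizes (data): 1 * 1176 B + 634 B (last, 634 <= 1180 OK)
Total bytes sent = payload + n_frags * header = 1810 + 2*20 = 1810 + 40 = 1850 B

2, 1850


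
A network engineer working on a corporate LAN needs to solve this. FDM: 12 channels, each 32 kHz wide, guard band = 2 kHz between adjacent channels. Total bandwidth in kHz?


Given: 12 channels, 32 kHz each, guard = 2 kHz
Channel bandwidth = 12 * 32 = 384 kHz
Guard bands = 11 gaps * 2 kHz = 22 kHz
Total = 384 + 22 = 406 kHz

406


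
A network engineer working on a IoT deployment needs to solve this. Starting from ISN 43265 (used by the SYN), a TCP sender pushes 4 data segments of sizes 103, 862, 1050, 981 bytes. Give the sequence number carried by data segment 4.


The SYN occupies sequence number ISN = 43265, so the first data byte is ISN + 1 = 43266.
SEQ of data segment i = (ISN + 1) + sum of payload sizes of segments 1..i-1.
Segment 1: SEQ = 43266, payload = 103 bytes
Segment 2: SEQ = 43369, payload = 862 bytes
Segment 3: SEQ = 44231, payload = 1050 bytes
Segment 4: SEQ = 45281, payload = 981 bytes
SEQ of segment 4 = 43266 + 103 + 862 + 1050 = 45281

45281


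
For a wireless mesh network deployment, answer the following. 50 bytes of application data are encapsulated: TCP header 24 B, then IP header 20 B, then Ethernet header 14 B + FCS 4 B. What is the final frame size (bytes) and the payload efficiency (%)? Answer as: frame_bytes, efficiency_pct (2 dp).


TCP segment = 50 + 24 = 74 B
IP packet = 74 + 20 = 94 B
Ethernet frame = 94 + 14 + 4 = 112 B
Efficiency = app / frame = 50 / 112 = 0.446429 = 44.6429% -> 44.64% (2 dp)

112, 44.64


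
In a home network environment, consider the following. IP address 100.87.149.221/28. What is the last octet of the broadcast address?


Given: IP = 100.87.149.221, prefix = /28
Host bits = 32 - 28 = 4
Network last octet = 221 AND mask = 208
Host part size = 2^4 - 1 = 15
Broadcast last octet = 208 OR 15 = 223

223


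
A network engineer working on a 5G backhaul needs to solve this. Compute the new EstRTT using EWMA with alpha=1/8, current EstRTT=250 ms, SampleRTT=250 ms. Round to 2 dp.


Given: EstRTT = 250 ms, SampleRTT = 250 ms, alpha = 1/8
New EstRTT = (1 - alpha) * EstRTT + alpha * SampleRTT
(7/8) * 250 = 218.75
(1/8) * 250 = 31.25
New EstRTT = 218.75 + 31.25 = 250 ms -> 250.00 ms (2 dp)

250.00


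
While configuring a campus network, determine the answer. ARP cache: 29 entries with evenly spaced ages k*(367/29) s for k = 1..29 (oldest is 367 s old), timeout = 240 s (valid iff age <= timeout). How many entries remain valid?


Ages are k * 367/29 s for k = 1..29 (spacing = 12.6552 s).
Entry k is valid iff k * 367/29 <= 240 iff k <= 29 * 240 / 367 = 18.9646
n_valid = floor(18.9646) = 18
(n_stale = 29 - 18 = 11)

18


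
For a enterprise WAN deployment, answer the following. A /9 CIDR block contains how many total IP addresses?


Given: CIDR prefix /9
Host bits = 32 - 9 = 23
Total addresses = 2^23 = 8388608

8388608


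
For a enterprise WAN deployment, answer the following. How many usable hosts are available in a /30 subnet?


Given: subnet mask /30
Host bits = 32 - 30 = 2
Total addresses = 2^2 = 4
Usable hosts = 4 - 2 (network + broadcast) = 2

2


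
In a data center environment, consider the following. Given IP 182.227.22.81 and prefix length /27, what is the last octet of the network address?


Given: IP = 182.227.22.81, prefix = /27
Subnet mask = 255.255.255.224
Last octet of IP: 81
Last octet of mask: 224
Network last octet = 81 AND 224 = 64

64


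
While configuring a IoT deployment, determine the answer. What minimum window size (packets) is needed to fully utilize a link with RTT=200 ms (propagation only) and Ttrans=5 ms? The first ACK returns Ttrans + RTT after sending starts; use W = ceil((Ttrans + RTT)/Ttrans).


Given: Ttrans = 5 ms, RTT = 200 ms (= 2 * Tprop, Tprop = 100 ms)
Time until first ACK returns = Ttrans + RTT = 5 + 200 = 205 ms
Need W * Ttrans >= Ttrans + RTT  ->  W >= (Ttrans + RTT) / Ttrans
(Ttrans + RTT) / Ttrans = 205 / 5 = 41
W_min = ceil(41) = 41

41


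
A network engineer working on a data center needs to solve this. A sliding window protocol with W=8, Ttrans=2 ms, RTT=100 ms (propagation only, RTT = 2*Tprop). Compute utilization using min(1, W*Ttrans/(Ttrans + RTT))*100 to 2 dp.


Given: W = 8, Ttrans = 2 ms, RTT = 100 ms (= 2 * Tprop, Tprop = 50 ms)
Cycle time = Ttrans + RTT = 2 + 100 = 102 ms (first packet sent until its ACK returns)
W * Ttrans = 8 * 2 = 16 ms of sending per cycle
W * Ttrans / (Ttrans + RTT) = 16 / 102 = 0.156863
U = min(1, 0.156863) = 0.156863
U% = 15.69%

15.69


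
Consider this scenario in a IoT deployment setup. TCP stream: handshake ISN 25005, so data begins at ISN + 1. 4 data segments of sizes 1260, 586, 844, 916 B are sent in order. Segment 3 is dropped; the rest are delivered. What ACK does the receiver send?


SYN uses sequence number 25005; first data byte = ISN + 1 = 25006.
Segment 1: SEQ = 25006, len = 1260 B, covers [25006, 26265]
Segment 2: SEQ = 26266, len = 586 B, covers [26266, 26851]
Segment 3: SEQ = 26852, len = 844 B, covers [26852, 27695] [LOST]
Segment 4: SEQ = 27696, len = 916 B, covers [27696, 28611]
In-order data received: bytes [25006, 26851] (segments 1..2).
Segment 3 missing -> gap begins at byte 26852; later segments buffered out of order.
Cumulative ACK = next expected in-order byte = 25006 + 1260 + 586 = 26852

26852


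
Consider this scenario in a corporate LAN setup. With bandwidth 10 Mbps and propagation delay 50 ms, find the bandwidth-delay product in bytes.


Given: bandwidth = 10 Mbps, delay = 50 ms
BDP in bits = 10 * 10^6 * 50 / 1000
BDP in bits = 500000
BDP in bytes = 500000 / 8 = 62500

62500


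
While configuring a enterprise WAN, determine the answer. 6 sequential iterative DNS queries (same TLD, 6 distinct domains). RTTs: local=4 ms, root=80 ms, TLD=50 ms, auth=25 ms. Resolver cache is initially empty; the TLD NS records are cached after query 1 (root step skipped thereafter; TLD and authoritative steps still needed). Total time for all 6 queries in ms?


Lookup 1 (cold cache): local + root + TLD + auth = 4 + 80 + 50 + 25 = 159 ms
Lookups 2..6 (TLD NS cached -> skip root; new domain -> still ask TLD and auth): local + TLD + auth = 4 + 50 + 25 = 79 ms each
Remaining 5 lookups: 5 * 79 = 395 ms
Total = 159 + 395 = 554 ms

554


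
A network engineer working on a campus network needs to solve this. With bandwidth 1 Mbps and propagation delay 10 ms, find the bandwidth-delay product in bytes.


Given: bandwidth = 1 Mbps, delay = 10 ms
BDP in bits = 1 * 10^6 * 10 / 1000
BDP in bits = 10000
BDP in bytes = 10000 / 8 = 1250

1250


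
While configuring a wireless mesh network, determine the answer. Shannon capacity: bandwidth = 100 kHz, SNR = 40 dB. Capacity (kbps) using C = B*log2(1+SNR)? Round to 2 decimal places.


Given: B = 100 kHz, SNR = 40 dB
SNR linear = 10^(40/10) = 10000
1 + SNR = 10001
log2(10001) = 13.2878566418
C = 100 * 1000 * 13.2878566418 = 1328785.6642 bps
C = 1328.785664 kbps -> 1328.79 kbps (2 dp)

1328.79


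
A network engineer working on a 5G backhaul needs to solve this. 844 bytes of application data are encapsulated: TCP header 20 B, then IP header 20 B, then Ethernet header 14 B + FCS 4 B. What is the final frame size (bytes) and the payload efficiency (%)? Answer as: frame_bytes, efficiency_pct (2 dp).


TCP segment = 844 + 20 = 864 B
IP packet = 864 + 20 = 884 B
Ethernet frame = 884 + 14 + 4 = 902 B
Efficiency = app / frame = 844 / 902 = 0.935698 = 93.5698% -> 93.57% (2 dp)

902, 93.57


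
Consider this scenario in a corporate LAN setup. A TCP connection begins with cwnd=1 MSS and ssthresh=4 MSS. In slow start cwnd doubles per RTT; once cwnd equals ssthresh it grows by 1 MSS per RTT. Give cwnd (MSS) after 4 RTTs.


RTT 0: cwnd = 1 MSS (initial)
RTT 1: cwnd = 2 MSS (slow start, doubled)
RTT 2: cwnd = 4 MSS (slow start, doubled)
RTT 3: cwnd = 5 MSS (congestion avoidance, +1)
RTT 4: cwnd = 6 MSS (congestion avoidance, +1)

6


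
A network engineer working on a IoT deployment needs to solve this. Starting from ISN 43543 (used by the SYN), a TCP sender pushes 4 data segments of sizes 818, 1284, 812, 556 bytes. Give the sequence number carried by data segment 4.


The SYN occupies sequence number ISN = 43543, so the first data byte is ISN + 1 = 43544.
SEQ of data segment i = (ISN + 1) + sum of payload sizes of segments 1..i-1.
Segment 1: SEQ = 43544, payload = 818 bytes
Segment 2: SEQ = 44362, payload = 1284 bytes
Segment 3: SEQ = 45646, payload = 812 bytes
Segment 4: SEQ = 46458, payload = 556 bytes
SEQ of segment 4 = 43544 + 818 + 1284 + 812 = 46458

46458


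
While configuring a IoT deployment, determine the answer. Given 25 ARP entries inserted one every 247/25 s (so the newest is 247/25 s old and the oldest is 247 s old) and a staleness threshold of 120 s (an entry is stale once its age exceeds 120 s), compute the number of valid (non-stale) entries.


Ages are k * 247/25 s for k = 1..25 (spacing = 9.8800 s).
Entry k is valid iff k * 247/25 <= 120 iff k <= 25 * 120 / 247 = 12.1457
n_valid = floor(12.1457) = 12
(n_stale = 25 - 12 = 13)

12


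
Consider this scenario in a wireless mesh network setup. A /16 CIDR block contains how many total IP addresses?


Given: CIDR prefix /16
Host bits = 32 - 16 = 16
Total addresses = 2^16 = 65536

65536


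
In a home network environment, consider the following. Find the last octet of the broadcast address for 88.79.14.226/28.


Given: IP = 88.79.14.226, prefix = /28
Host bits = 32 - 28 = 4
Network last octet = 226 AND mask = 224
Host part size = 2^4 - 1 = 15
Broadcast last octet = 224 OR 15 = 239

239


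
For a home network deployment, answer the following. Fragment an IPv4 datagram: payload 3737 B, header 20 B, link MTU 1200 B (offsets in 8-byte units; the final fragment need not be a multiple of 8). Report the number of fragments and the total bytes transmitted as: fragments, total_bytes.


Max data per non-final fragment = floor((MTU - header)/8)*8 = floor((1200 - 20)/8)*8 = floor(1180/8)*8 = 1176 B
Final fragment needs no 8-byte alignment: it can carry up to MTU - header = 1180 B
Non-final fragments needed = ceil((payload - 1180) / 1176) = ceil(2557/1176) = ceil(2.1743) = 3
Number of fragments = 3 + 1 = 4
Fragment sizes (data): 3 * 1176 B + 209 B (last, 209 <= 1180 OK)
Total bytes sent = payload + n_frags * header = 3737 + 4*20 = 3737 + 80 = 3817 B

4, 3817


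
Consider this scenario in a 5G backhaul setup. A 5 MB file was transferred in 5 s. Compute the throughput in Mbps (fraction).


Given: file = 5 MB, time = 5 s
File in Mb = 5 * 8 = 40 Mb
Throughput = 40 / 5 Mbps
Throughput = 8 Mbps

8


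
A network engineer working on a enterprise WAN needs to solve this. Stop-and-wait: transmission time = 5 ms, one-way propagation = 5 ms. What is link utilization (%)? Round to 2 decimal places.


Given: Ttrans = 5 ms, Tprop = 5 ms
RTT = 2 * Tprop = 2 * 5 = 10 ms
U = Ttrans / (Ttrans + RTT)
U = 5 / (5 + 10)
U = 5 / 15 = 0.333333
U% = 33.33%

33.33


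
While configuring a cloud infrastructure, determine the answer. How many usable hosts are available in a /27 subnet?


Given: subnet mask /27
Host bits = 32 - 27 = 5
Total addresses = 2^5 = 32
Usable hosts = 32 - 2 (network + broadcast) = 30

30


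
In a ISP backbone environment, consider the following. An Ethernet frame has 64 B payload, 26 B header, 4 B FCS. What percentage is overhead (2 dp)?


Given: payload = 64 B, header = 26 B, trailer = 4 B
Overhead bytes = header + trailer = 26 + 4 = 30
Total frame = payload + overhead = 64 + 30 = 94
Overhead % = 30 / 94 * 100 = 31.9149% -> 31.91% (2 dp)

31.91


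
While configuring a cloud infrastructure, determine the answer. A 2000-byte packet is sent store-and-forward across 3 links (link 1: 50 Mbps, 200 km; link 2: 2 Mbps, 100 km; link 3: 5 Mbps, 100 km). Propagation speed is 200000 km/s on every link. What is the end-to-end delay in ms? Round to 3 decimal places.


Packet = 2000 bytes = 16000 bits. Store-and-forward: sum (t_trans + t_prop) per link.
Link 1: t_trans = 16000/(50*10^6) s = 0.3200 ms; t_prop = 200/200000 s = 1.0000 ms; subtotal = 1.3200 ms
Link 2: t_trans = 16000/(2*10^6) s = 8.0000 ms; t_prop = 100/200000 s = 0.5000 ms; subtotal = 8.5000 ms
Link 3: t_trans = 16000/(5*10^6) s = 3.2000 ms; t_prop = 100/200000 s = 0.5000 ms; subtotal = 3.7000 ms
End-to-end = 1.3200 + 8.5000 + 3.7000 = 13.5200 ms -> 13.520 ms (3 dp)

13.520


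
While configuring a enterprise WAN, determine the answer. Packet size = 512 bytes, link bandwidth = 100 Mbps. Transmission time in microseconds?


Given: packet = 512 bytes, bandwidth = 100 Mbps
Packet in bits = 512 * 8 = 4096 bits
Bandwidth = 100 * 10^6 = 100000000 bps
Time = 4096 / 100000000 seconds
Time in us = 4096 * 10^6 / 100000000 = 40.96

40.96


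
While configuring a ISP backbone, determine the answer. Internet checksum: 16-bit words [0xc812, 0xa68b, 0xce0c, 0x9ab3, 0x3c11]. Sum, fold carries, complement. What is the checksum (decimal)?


Given words: [0xc812, 0xa68b, 0xce0c, 0x9ab3, 0x3c11]
Step 1: Sum all words
Raw sum = 51218 + 42635 + 52748 + 39603 + 15377 = 201581
Step 2: Fold carry: (4973 + 3) = 4976
One's complement = ~4976 & 0xFFFF = 60559

60559


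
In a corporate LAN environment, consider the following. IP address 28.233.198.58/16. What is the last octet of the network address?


Given: IP = 28.233.198.58, prefix = /16
Subnet mask = 255.255.0.0
Last octet of IP: 58
Last octet of mask: 0
Network last octet = 58 AND 0 = 0

0


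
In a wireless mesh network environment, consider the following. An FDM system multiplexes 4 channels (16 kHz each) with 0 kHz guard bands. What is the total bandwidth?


Given: 4 channels, 16 kHz each, guard = 0 kHz
Channel bandwidth = 4 * 16 = 64 kHz
Guard bands = 3 gaps * 0 kHz = 0 kHz
Total = 64 + 0 = 64 kHz

64


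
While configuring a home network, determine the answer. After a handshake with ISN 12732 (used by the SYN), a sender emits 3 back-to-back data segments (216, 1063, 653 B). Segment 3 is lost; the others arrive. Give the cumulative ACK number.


SYN uses sequence number 12732; first data byte = ISN + 1 = 12733.
Segment 1: SEQ = 12733, len = 216 B, covers [12733, 12948]
Segment 2: SEQ = 12949, len = 1063 B, covers [12949, 14011]
Segment 3: SEQ = 14012, len = 653 B, covers [14012, 14664] [LOST]
In-order data received: bytes [12733, 14011] (segments 1..2).
Segment 3 missing -> gap begins at byte 14012.
Cumulative ACK = next expected in-order byte = 12733 + 216 + 1063 = 14012

14012


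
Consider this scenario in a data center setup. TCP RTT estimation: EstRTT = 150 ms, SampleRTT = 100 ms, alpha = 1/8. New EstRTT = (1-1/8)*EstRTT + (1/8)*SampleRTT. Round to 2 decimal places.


Given: EstRTT = 150 ms, SampleRTT = 100 ms, alpha = 1/8
New EstRTT = (1 - alpha) * EstRTT + alpha * SampleRTT
(7/8) * 150 = 131.25
(1/8) * 100 = 12.5
New EstRTT = 131.25 + 12.5 = 143.75 ms -> 143.75 ms (2 dp)

143.75


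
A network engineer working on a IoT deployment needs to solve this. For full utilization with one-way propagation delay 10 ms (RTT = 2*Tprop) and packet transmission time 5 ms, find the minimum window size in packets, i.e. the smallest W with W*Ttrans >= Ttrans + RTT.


Given: Ttrans = 5 ms, RTT = 20 ms (= 2 * Tprop, Tprop = 10 ms)
Time until first ACK returns = Ttrans + RTT = 5 + 20 = 25 ms
Need W * Ttrans >= Ttrans + RTT  ->  W >= (Ttrans + RTT) / Ttrans
(Ttrans + RTT) / Ttrans = 25 / 5 = 5
W_min = ceil(5) = 5

5


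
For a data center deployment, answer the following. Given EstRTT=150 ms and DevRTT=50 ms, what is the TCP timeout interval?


Given: EstRTT = 150 ms, DevRTT = 50 ms
Timeout = EstRTT + 4 * DevRTT
4 * DevRTT = 4 * 50 = 200
Timeout = 150 + 200 = 350 ms

350


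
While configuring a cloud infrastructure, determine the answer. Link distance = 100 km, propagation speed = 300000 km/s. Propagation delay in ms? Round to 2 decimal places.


Given: distance = 100 km, speed = 300000 km/s
Delay = distance / speed = 100 / 300000 seconds
Delay in ms = 100 * 1000 / 300000
Delay = 0.3333 ms
Rounded to 2 dp = 0.33 ms

0.33


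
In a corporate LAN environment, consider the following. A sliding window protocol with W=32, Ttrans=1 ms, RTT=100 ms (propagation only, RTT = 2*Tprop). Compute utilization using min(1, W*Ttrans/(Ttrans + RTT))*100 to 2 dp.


Given: W = 32, Ttrans = 1 ms, RTT = 100 ms (= 2 * Tprop, Tprop = 50 ms)
Cycle time = Ttrans + RTT = 1 + 100 = 101 ms (first packet sent until its ACK returns)
W * Ttrans = 32 * 1 = 32 ms of sending per cycle
W * Ttrans / (Ttrans + RTT) = 32 / 101 = 0.316832
U = min(1, 0.316832) = 0.316832
U% = 31.68%

31.68


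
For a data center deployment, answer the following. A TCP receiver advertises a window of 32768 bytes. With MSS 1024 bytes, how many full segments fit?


Given: RWND = 32768 bytes, MSS = 1024 bytes
Full segments = floor(RWND / MSS)
Full segments = floor(32768 / 1024)
Full segments = floor(32.0) = 32

32


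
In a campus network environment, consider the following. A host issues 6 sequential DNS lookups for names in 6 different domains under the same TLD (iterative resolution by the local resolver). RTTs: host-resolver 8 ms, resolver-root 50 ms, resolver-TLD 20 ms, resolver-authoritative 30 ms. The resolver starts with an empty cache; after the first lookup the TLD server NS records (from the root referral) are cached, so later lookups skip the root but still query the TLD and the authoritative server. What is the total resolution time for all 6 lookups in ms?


Lookup 1 (cold cache): local + root + TLD + auth = 8 + 50 + 20 + 30 = 108 ms
Lookups 2..6 (TLD NS cached -> skip root; new domain -> still ask TLD and auth): local + TLD + auth = 8 + 20 + 30 = 58 ms each
Remaining 5 lookups: 5 * 58 = 290 ms
Total = 108 + 290 = 398 ms

398


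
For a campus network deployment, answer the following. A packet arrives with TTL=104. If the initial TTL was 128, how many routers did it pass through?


Given: initial TTL = 128, received TTL = 104
Hops = initial TTL - received TTL
Hops = 128 - 104 = 24

24


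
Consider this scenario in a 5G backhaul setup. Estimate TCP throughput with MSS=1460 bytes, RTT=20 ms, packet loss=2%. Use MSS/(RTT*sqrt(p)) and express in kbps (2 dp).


Given: MSS = 1460 bytes, RTT = 20 ms, loss = 2%
RTT in seconds = 20 / 1000 = 0.02
Loss rate = 2% = 0.02
sqrt(loss) = sqrt(0.02) = 0.141421356237
Throughput (bytes/s) = 1460 / (0.02 * 0.141421356237) = 516187.9503
Throughput (kbps) = 516187.9503 * 8 / 1000 = 4129.503602 -> 4129.50 kbps (2 dp)

4129.50


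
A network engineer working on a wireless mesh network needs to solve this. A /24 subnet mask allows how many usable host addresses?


Given: subnet mask /24
Host bits = 32 - 24 = 8
Total addresses = 2^8 = 256
Usable hosts = 256 - 2 (network + broadcast) = 254

254


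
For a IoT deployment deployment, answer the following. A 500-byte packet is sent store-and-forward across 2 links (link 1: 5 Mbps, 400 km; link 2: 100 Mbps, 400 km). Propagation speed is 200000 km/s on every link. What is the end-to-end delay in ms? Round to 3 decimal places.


Packet = 500 bytes = 4000 bits. Store-and-forward: sum (t_trans + t_prop) per link.
Link 1: t_trans = 4000/(5*10^6) s = 0.8000 ms; t_prop = 400/200000 s = 2.0000 ms; subtotal = 2.8000 ms
Link 2: t_trans = 4000/(100*10^6) s = 0.0400 ms; t_prop = 400/200000 s = 2.0000 ms; subtotal = 2.0400 ms
End-to-end = 2.8000 + 2.0400 = 4.8400 ms -> 4.840 ms (3 dp)

4.840


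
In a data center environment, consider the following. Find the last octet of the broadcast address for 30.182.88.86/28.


Given: IP = 30.182.88.86, prefix = /28
Host bits = 32 - 28 = 4
Network last octet = 86 AND mask = 80
Host part size = 2^4 - 1 = 15
Broadcast last octet = 80 OR 15 = 95

95


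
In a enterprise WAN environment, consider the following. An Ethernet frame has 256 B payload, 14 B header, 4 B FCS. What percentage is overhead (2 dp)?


Given: payload = 256 B, header = 14 B, trailer = 4 B
Overhead bytes = header + trailer = 14 + 4 = 18
Total frame = payload + overhead = 256 + 18 = 274
Overhead % = 18 / 274 * 100 = 6.5693% -> 6.57% (2 dp)

6.57


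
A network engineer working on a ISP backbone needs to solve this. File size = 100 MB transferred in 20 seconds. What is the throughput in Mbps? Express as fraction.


Given: file = 100 MB, time = 20 s
File in Mb = 100 * 8 = 800 Mb
Throughput = 800 / 20 Mbps
Throughput = 40 Mbps

40


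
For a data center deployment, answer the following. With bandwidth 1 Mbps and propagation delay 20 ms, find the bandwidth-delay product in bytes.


Given: bandwidth = 1 Mbps, delay = 20 ms
BDP in bits = 1 * 10^6 * 20 / 1000
BDP in bits = 20000
BDP in bytes = 20000 / 8 = 2500

2500


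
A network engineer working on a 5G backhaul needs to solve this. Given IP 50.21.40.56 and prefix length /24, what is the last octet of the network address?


Given: IP = 50.21.40.56, prefix = /24
Subnet mask = 255.255.255.0
Last octet of IP: 56
Last octet of mask: 0
Network last octet = 56 AND 0 = 0

0


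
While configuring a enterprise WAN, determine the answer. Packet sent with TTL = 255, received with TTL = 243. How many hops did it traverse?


Given: initial TTL = 255, received TTL = 243
Hops = initial TTL - received TTL
Hops = 255 - 243 = 12

12
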